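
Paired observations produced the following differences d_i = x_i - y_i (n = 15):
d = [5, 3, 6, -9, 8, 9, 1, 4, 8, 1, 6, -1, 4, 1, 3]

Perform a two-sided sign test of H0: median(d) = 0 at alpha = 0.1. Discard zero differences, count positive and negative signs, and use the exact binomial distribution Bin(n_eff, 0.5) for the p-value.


Step 1: Discard zero differences. Original n = 15; n_eff = number of nonzero differences = 15.
Nonzero differences (with sign): +5, +3, +6, -9, +8, +9, +1, +4, +8, +1, +6, -1, +4, +1, +3
Step 2: Count signs: positive = 13, negative = 2.
Step 3: Under H0: P(positive) = 0.5, so the number of positives S ~ Bin(15, 0.5).
Step 4: Two-sided exact p-value = sum of Bin(15,0.5) probabilities at or below the observed probability = 0.007385.
Step 5: alpha = 0.1. reject H0.

n_eff = 15, pos = 13, neg = 2, p = 0.007385, reject H0.


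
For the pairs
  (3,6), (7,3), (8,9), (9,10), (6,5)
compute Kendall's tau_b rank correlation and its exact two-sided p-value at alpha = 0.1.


Step 1: Enumerate the 10 unordered pairs (i,j) with i<j and classify each by sign(x_j-x_i) * sign(y_j-y_i).
  (1,2):dx=+4,dy=-3->D; (1,3):dx=+5,dy=+3->C; (1,4):dx=+6,dy=+4->C; (1,5):dx=+3,dy=-1->D
  (2,3):dx=+1,dy=+6->C; (2,4):dx=+2,dy=+7->C; (2,5):dx=-1,dy=+2->D; (3,4):dx=+1,dy=+1->C
  (3,5):dx=-2,dy=-4->C; (4,5):dx=-3,dy=-5->C
Step 2: C = 7, D = 3, total pairs = 10.
Step 3: tau = (C - D)/(n(n-1)/2) = (7 - 3)/10 = 0.400000.
Step 4: Exact two-sided p-value (enumerate n! = 120 permutations of y under H0): p = 0.483333.
Step 5: alpha = 0.1. fail to reject H0.

tau_b = 0.4000 (C=7, D=3), p = 0.483333, fail to reject H0.


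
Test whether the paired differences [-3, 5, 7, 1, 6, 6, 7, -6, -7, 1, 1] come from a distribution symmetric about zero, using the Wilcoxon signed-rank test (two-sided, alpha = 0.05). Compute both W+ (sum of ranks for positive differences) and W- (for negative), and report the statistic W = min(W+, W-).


Step 1: Drop any zero differences (none here) and take |d_i|.
|d| = [3, 5, 7, 1, 6, 6, 7, 6, 7, 1, 1]
Step 2: Midrank |d_i| (ties get averaged ranks).
ranks: |3|->4, |5|->5, |7|->10, |1|->2, |6|->7, |6|->7, |7|->10, |6|->7, |7|->10, |1|->2, |1|->2
Step 3: Attach original signs; sum ranks with positive sign and with negative sign.
W+ = 5 + 10 + 2 + 7 + 7 + 10 + 2 + 2 = 45
W- = 4 + 7 + 10 = 21
(Check: W+ + W- = 66 should equal n(n+1)/2 = 66.)
Step 4: Test statistic W = min(W+, W-) = 21.
Step 5: Ties in |d|, so use the tie-corrected normal approximation.
        E[W] = n(n+1)/4 = 11*12/4 = 33.
        Tie groups: |d|=1 (t=3), |d|=6 (t=3), |d|=7 (t=3); sum(t^3 - t) = 72.
        Var[W] = n(n+1)(2n+1)/24 - sum(t^3-t)/48 = 3036/24 - 72/48 = 125.
        z = (W - E[W]) / sqrt(Var[W]) = (21 - 33) / 11.1803 = -1.0733.
        Two-sided p = 2*Phi(z) = 0.283131.
Step 6: alpha = 0.05. fail to reject H0.

W+ = 45, W- = 21, W = min = 21, p = 0.283131, fail to reject H0.


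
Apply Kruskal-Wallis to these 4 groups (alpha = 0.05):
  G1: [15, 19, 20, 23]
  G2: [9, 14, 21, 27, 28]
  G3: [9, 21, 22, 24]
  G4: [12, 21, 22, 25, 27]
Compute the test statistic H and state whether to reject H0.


Step 1: Combine all N = 18 observations and assign midranks.
sorted (value, group, rank): (9,G2,1.5), (9,G3,1.5), (12,G4,3), (14,G2,4), (15,G1,5), (19,G1,6), (20,G1,7), (21,G2,9), (21,G3,9), (21,G4,9), (22,G3,11.5), (22,G4,11.5), (23,G1,13), (24,G3,14), (25,G4,15), (27,G2,16.5), (27,G4,16.5), (28,G2,18)
Step 2: Sum ranks within each group.
R_1 = 31 (n_1 = 4)
R_2 = 49 (n_2 = 5)
R_3 = 36 (n_3 = 4)
R_4 = 55 (n_4 = 5)
Step 3: H = 12/(N(N+1)) * sum(R_i^2/n_i) - 3(N+1)
     = 12/(18*19) * (31^2/4 + 49^2/5 + 36^2/4 + 55^2/5) - 3*19
     = 0.035088 * 1649.45 - 57
     = 0.875439.
Step 4: Ties present; correction factor C = 1 - 42/(18^3 - 18) = 0.992776. Corrected H = 0.875439 / 0.992776 = 0.881809.
Step 5: Under H0, H ~ chi^2(3); p-value = 0.829815.
Step 6: alpha = 0.05. fail to reject H0.

H = 0.8818, df = 3, p = 0.829815, fail to reject H0.


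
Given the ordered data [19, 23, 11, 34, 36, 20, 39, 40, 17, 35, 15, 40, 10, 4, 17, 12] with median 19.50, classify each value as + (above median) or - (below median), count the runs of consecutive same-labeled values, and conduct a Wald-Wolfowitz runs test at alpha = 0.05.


Step 1: Compute median = 19.50; label A = above, B = below.
Labels in order: BABAAAAABABABBBB  (n_A = 8, n_B = 8)
Step 2: Count runs R = 9.
Step 3: Under H0 (random ordering), E[R] = 2*n_A*n_B/(n_A+n_B) + 1 = 2*8*8/16 + 1 = 9.0000.
        Var[R] = 2*n_A*n_B*(2*n_A*n_B - n_A - n_B) / ((n_A+n_B)^2 * (n_A+n_B-1)) = 14336/3840 = 3.7333.
        SD[R] = 1.9322.
Step 4: R = E[R], so z = 0 with no continuity correction.
Step 5: Two-sided p-value via normal approximation = 2*(1 - Phi(|z|)) = 1.000000.
Step 6: alpha = 0.05. fail to reject H0.

R = 9, z = 0.0000, p = 1.000000, fail to reject H0.


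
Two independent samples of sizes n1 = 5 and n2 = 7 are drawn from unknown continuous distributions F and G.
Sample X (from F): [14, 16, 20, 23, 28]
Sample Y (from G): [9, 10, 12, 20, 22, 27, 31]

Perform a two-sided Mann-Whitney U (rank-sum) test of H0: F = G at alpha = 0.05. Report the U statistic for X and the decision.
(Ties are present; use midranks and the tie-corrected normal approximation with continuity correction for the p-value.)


Step 1: Combine and sort all 12 observations; assign midranks.
sorted (value, group): (9,Y), (10,Y), (12,Y), (14,X), (16,X), (20,X), (20,Y), (22,Y), (23,X), (27,Y), (28,X), (31,Y)
ranks: 9->1, 10->2, 12->3, 14->4, 16->5, 20->6.5, 20->6.5, 22->8, 23->9, 27->10, 28->11, 31->12
Step 2: Rank sum for X: R1 = 4 + 5 + 6.5 + 9 + 11 = 35.5.
Step 3: U_X = R1 - n1(n1+1)/2 = 35.5 - 5*6/2 = 35.5 - 15 = 20.5.
       U_Y = n1*n2 - U_X = 35 - 20.5 = 14.5.
Step 4: Ties are present, so use the tie-corrected normal approximation (with continuity correction) for the p-value.
Step 5: p-value = 0.684221; compare to alpha = 0.05. fail to reject H0.

U_X = 20.5, p = 0.684221, fail to reject H0 at alpha = 0.05.


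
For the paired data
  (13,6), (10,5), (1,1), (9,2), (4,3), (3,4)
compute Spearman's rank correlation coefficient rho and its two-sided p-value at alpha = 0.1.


Step 1: Rank x and y separately (midranks; no ties here).
rank(x): 13->6, 10->5, 1->1, 9->4, 4->3, 3->2
rank(y): 6->6, 5->5, 1->1, 2->2, 3->3, 4->4
Step 2: d_i = R_x(i) - R_y(i); compute d_i^2.
  (6-6)^2=0, (5-5)^2=0, (1-1)^2=0, (4-2)^2=4, (3-3)^2=0, (2-4)^2=4
sum(d^2) = 8.
Step 3: rho = 1 - 6*8 / (6*(6^2 - 1)) = 1 - 48/210 = 0.771429.
Step 4: Under H0, t = rho * sqrt((n-2)/(1-rho^2)) = 2.4247 ~ t(4).
Step 5: Two-sided p-value from the t-distribution with 4 df = 0.072397.
Step 6: alpha = 0.1. reject H0.

rho = 0.7714, p = 0.072397, reject H0 at alpha = 0.1.


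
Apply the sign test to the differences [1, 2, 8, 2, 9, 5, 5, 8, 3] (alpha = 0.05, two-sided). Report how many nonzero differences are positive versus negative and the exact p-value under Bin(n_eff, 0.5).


Step 1: Discard zero differences. Original n = 9; n_eff = number of nonzero differences = 9.
Nonzero differences (with sign): +1, +2, +8, +2, +9, +5, +5, +8, +3
Step 2: Count signs: positive = 9, negative = 0.
Step 3: Under H0: P(positive) = 0.5, so the number of positives S ~ Bin(9, 0.5).
Step 4: Two-sided exact p-value = sum of Bin(9,0.5) probabilities at or below the observed probability = 0.003906.
Step 5: alpha = 0.05. reject H0.

n_eff = 9, pos = 9, neg = 0, p = 0.003906, reject H0.


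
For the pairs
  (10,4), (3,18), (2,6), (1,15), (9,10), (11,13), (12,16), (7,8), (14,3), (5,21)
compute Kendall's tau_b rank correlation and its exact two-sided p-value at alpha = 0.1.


Step 1: Enumerate the 45 unordered pairs (i,j) with i<j and classify each by sign(x_j-x_i) * sign(y_j-y_i).
  (1,2):dx=-7,dy=+14->D; (1,3):dx=-8,dy=+2->D; (1,4):dx=-9,dy=+11->D; (1,5):dx=-1,dy=+6->D
  (1,6):dx=+1,dy=+9->C; (1,7):dx=+2,dy=+12->C; (1,8):dx=-3,dy=+4->D; (1,9):dx=+4,dy=-1->D
  (1,10):dx=-5,dy=+17->D; (2,3):dx=-1,dy=-12->C; (2,4):dx=-2,dy=-3->C; (2,5):dx=+6,dy=-8->D
  (2,6):dx=+8,dy=-5->D; (2,7):dx=+9,dy=-2->D; (2,8):dx=+4,dy=-10->D; (2,9):dx=+11,dy=-15->D
  (2,10):dx=+2,dy=+3->C; (3,4):dx=-1,dy=+9->D; (3,5):dx=+7,dy=+4->C; (3,6):dx=+9,dy=+7->C
  (3,7):dx=+10,dy=+10->C; (3,8):dx=+5,dy=+2->C; (3,9):dx=+12,dy=-3->D; (3,10):dx=+3,dy=+15->C
  (4,5):dx=+8,dy=-5->D; (4,6):dx=+10,dy=-2->D; (4,7):dx=+11,dy=+1->C; (4,8):dx=+6,dy=-7->D
  (4,9):dx=+13,dy=-12->D; (4,10):dx=+4,dy=+6->C; (5,6):dx=+2,dy=+3->C; (5,7):dx=+3,dy=+6->C
  (5,8):dx=-2,dy=-2->C; (5,9):dx=+5,dy=-7->D; (5,10):dx=-4,dy=+11->D; (6,7):dx=+1,dy=+3->C
  (6,8):dx=-4,dy=-5->C; (6,9):dx=+3,dy=-10->D; (6,10):dx=-6,dy=+8->D; (7,8):dx=-5,dy=-8->C
  (7,9):dx=+2,dy=-13->D; (7,10):dx=-7,dy=+5->D; (8,9):dx=+7,dy=-5->D; (8,10):dx=-2,dy=+13->D
  (9,10):dx=-9,dy=+18->D
Step 2: C = 18, D = 27, total pairs = 45.
Step 3: tau = (C - D)/(n(n-1)/2) = (18 - 27)/45 = -0.200000.
Step 4: Exact two-sided p-value (enumerate n! = 3628800 permutations of y under H0): p = 0.484313.
Step 5: alpha = 0.1. fail to reject H0.

tau_b = -0.2000 (C=18, D=27), p = 0.484313, fail to reject H0.


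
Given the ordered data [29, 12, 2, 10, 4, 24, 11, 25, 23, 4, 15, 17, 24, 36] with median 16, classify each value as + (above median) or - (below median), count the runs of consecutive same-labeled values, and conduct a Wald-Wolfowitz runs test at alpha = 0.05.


Step 1: Compute median = 16; label A = above, B = below.
Labels in order: ABBBBABAABBAAA  (n_A = 7, n_B = 7)
Step 2: Count runs R = 7.
Step 3: Under H0 (random ordering), E[R] = 2*n_A*n_B/(n_A+n_B) + 1 = 2*7*7/14 + 1 = 8.0000.
        Var[R] = 2*n_A*n_B*(2*n_A*n_B - n_A - n_B) / ((n_A+n_B)^2 * (n_A+n_B-1)) = 8232/2548 = 3.2308.
        SD[R] = 1.7974.
Step 4: Continuity-corrected z = (R + 0.5 - E[R]) / SD[R] = (7 + 0.5 - 8.0000) / 1.7974 = -0.2782.
Step 5: Two-sided p-value via normal approximation = 2*(1 - Phi(|z|)) = 0.780879.
Step 6: alpha = 0.05. fail to reject H0.

R = 7, z = -0.2782, p = 0.780879, fail to reject H0.


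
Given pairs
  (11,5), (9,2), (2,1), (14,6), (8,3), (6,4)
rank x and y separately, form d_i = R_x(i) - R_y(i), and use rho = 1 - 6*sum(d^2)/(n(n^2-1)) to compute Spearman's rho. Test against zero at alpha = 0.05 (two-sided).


Step 1: Rank x and y separately (midranks; no ties here).
rank(x): 11->5, 9->4, 2->1, 14->6, 8->3, 6->2
rank(y): 5->5, 2->2, 1->1, 6->6, 3->3, 4->4
Step 2: d_i = R_x(i) - R_y(i); compute d_i^2.
  (5-5)^2=0, (4-2)^2=4, (1-1)^2=0, (6-6)^2=0, (3-3)^2=0, (2-4)^2=4
sum(d^2) = 8.
Step 3: rho = 1 - 6*8 / (6*(6^2 - 1)) = 1 - 48/210 = 0.771429.
Step 4: Under H0, t = rho * sqrt((n-2)/(1-rho^2)) = 2.4247 ~ t(4).
Step 5: Two-sided p-value from the t-distribution with 4 df = 0.072397.
Step 6: alpha = 0.05. fail to reject H0.

rho = 0.7714, p = 0.072397, fail to reject H0 at alpha = 0.05.


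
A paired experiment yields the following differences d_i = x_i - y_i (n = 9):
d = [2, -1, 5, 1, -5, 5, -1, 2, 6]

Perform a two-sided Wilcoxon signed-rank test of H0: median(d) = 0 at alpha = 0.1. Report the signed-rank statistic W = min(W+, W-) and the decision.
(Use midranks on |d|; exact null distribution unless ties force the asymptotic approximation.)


Step 1: Drop any zero differences (none here) and take |d_i|.
|d| = [2, 1, 5, 1, 5, 5, 1, 2, 6]
Step 2: Midrank |d_i| (ties get averaged ranks).
ranks: |2|->4.5, |1|->2, |5|->7, |1|->2, |5|->7, |5|->7, |1|->2, |2|->4.5, |6|->9
Step 3: Attach original signs; sum ranks with positive sign and with negative sign.
W+ = 4.5 + 7 + 2 + 7 + 4.5 + 9 = 34
W- = 2 + 7 + 2 = 11
(Check: W+ + W- = 45 should equal n(n+1)/2 = 45.)
Step 4: Test statistic W = min(W+, W-) = 11.
Step 5: Ties in |d|, so use the tie-corrected normal approximation.
        E[W] = n(n+1)/4 = 9*10/4 = 22.5.
        Tie groups: |d|=1 (t=3), |d|=2 (t=2), |d|=5 (t=3); sum(t^3 - t) = 54.
        Var[W] = n(n+1)(2n+1)/24 - sum(t^3-t)/48 = 1710/24 - 54/48 = 70.125.
        z = (W - E[W]) / sqrt(Var[W]) = (11 - 22.5) / 8.3741 = -1.3733.
        Two-sided p = 2*Phi(z) = 0.169663.
Step 6: alpha = 0.1. fail to reject H0.

W+ = 34, W- = 11, W = min = 11, p = 0.169663, fail to reject H0.


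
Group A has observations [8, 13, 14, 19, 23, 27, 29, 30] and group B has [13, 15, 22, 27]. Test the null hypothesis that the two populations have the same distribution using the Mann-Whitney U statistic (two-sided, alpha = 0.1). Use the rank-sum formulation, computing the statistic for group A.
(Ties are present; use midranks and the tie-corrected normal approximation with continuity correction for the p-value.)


Step 1: Combine and sort all 12 observations; assign midranks.
sorted (value, group): (8,X), (13,X), (13,Y), (14,X), (15,Y), (19,X), (22,Y), (23,X), (27,X), (27,Y), (29,X), (30,X)
ranks: 8->1, 13->2.5, 13->2.5, 14->4, 15->5, 19->6, 22->7, 23->8, 27->9.5, 27->9.5, 29->11, 30->12
Step 2: Rank sum for X: R1 = 1 + 2.5 + 4 + 6 + 8 + 9.5 + 11 + 12 = 54.
Step 3: U_X = R1 - n1(n1+1)/2 = 54 - 8*9/2 = 54 - 36 = 18.
       U_Y = n1*n2 - U_X = 32 - 18 = 14.
Step 4: Ties are present, so use the tie-corrected normal approximation (with continuity correction) for the p-value.
Step 5: p-value = 0.798215; compare to alpha = 0.1. fail to reject H0.

U_X = 18, p = 0.798215, fail to reject H0 at alpha = 0.1.


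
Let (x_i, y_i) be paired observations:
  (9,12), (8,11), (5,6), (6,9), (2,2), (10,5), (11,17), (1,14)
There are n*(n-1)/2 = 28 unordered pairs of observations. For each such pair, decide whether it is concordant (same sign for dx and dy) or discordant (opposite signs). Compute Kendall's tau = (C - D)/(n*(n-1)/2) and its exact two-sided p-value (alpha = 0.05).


Step 1: Enumerate the 28 unordered pairs (i,j) with i<j and classify each by sign(x_j-x_i) * sign(y_j-y_i).
  (1,2):dx=-1,dy=-1->C; (1,3):dx=-4,dy=-6->C; (1,4):dx=-3,dy=-3->C; (1,5):dx=-7,dy=-10->C
  (1,6):dx=+1,dy=-7->D; (1,7):dx=+2,dy=+5->C; (1,8):dx=-8,dy=+2->D; (2,3):dx=-3,dy=-5->C
  (2,4):dx=-2,dy=-2->C; (2,5):dx=-6,dy=-9->C; (2,6):dx=+2,dy=-6->D; (2,7):dx=+3,dy=+6->C
  (2,8):dx=-7,dy=+3->D; (3,4):dx=+1,dy=+3->C; (3,5):dx=-3,dy=-4->C; (3,6):dx=+5,dy=-1->D
  (3,7):dx=+6,dy=+11->C; (3,8):dx=-4,dy=+8->D; (4,5):dx=-4,dy=-7->C; (4,6):dx=+4,dy=-4->D
  (4,7):dx=+5,dy=+8->C; (4,8):dx=-5,dy=+5->D; (5,6):dx=+8,dy=+3->C; (5,7):dx=+9,dy=+15->C
  (5,8):dx=-1,dy=+12->D; (6,7):dx=+1,dy=+12->C; (6,8):dx=-9,dy=+9->D; (7,8):dx=-10,dy=-3->C
Step 2: C = 18, D = 10, total pairs = 28.
Step 3: tau = (C - D)/(n(n-1)/2) = (18 - 10)/28 = 0.285714.
Step 4: Exact two-sided p-value (enumerate n! = 40320 permutations of y under H0): p = 0.398760.
Step 5: alpha = 0.05. fail to reject H0.

tau_b = 0.2857 (C=18, D=10), p = 0.398760, fail to reject H0.


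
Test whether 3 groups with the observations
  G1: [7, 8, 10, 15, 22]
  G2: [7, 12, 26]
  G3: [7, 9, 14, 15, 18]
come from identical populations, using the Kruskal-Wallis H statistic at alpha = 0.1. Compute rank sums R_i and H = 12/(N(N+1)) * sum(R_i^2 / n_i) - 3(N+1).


Step 1: Combine all N = 13 observations and assign midranks.
sorted (value, group, rank): (7,G1,2), (7,G2,2), (7,G3,2), (8,G1,4), (9,G3,5), (10,G1,6), (12,G2,7), (14,G3,8), (15,G1,9.5), (15,G3,9.5), (18,G3,11), (22,G1,12), (26,G2,13)
Step 2: Sum ranks within each group.
R_1 = 33.5 (n_1 = 5)
R_2 = 22 (n_2 = 3)
R_3 = 35.5 (n_3 = 5)
Step 3: H = 12/(N(N+1)) * sum(R_i^2/n_i) - 3(N+1)
     = 12/(13*14) * (33.5^2/5 + 22^2/3 + 35.5^2/5) - 3*14
     = 0.065934 * 637.833 - 42
     = 0.054945.
Step 4: Ties present; correction factor C = 1 - 30/(13^3 - 13) = 0.986264. Corrected H = 0.054945 / 0.986264 = 0.055710.
Step 5: Under H0, H ~ chi^2(2); p-value = 0.972529.
Step 6: alpha = 0.1. fail to reject H0.

H = 0.0557, df = 2, p = 0.972529, fail to reject H0.


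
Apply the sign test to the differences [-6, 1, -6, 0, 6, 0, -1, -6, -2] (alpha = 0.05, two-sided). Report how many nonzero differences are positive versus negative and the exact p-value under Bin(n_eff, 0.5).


Step 1: Discard zero differences. Original n = 9; n_eff = number of nonzero differences = 7.
Nonzero differences (with sign): -6, +1, -6, +6, -1, -6, -2
Step 2: Count signs: positive = 2, negative = 5.
Step 3: Under H0: P(positive) = 0.5, so the number of positives S ~ Bin(7, 0.5).
Step 4: Two-sided exact p-value = sum of Bin(7,0.5) probabilities at or below the observed probability = 0.453125.
Step 5: alpha = 0.05. fail to reject H0.

n_eff = 7, pos = 2, neg = 5, p = 0.453125, fail to reject H0.


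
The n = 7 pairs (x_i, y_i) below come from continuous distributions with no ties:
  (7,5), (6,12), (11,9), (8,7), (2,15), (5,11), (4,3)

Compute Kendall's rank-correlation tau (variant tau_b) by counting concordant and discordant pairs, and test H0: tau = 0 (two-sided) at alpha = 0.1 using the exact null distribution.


Step 1: Enumerate the 21 unordered pairs (i,j) with i<j and classify each by sign(x_j-x_i) * sign(y_j-y_i).
  (1,2):dx=-1,dy=+7->D; (1,3):dx=+4,dy=+4->C; (1,4):dx=+1,dy=+2->C; (1,5):dx=-5,dy=+10->D
  (1,6):dx=-2,dy=+6->D; (1,7):dx=-3,dy=-2->C; (2,3):dx=+5,dy=-3->D; (2,4):dx=+2,dy=-5->D
  (2,5):dx=-4,dy=+3->D; (2,6):dx=-1,dy=-1->C; (2,7):dx=-2,dy=-9->C; (3,4):dx=-3,dy=-2->C
  (3,5):dx=-9,dy=+6->D; (3,6):dx=-6,dy=+2->D; (3,7):dx=-7,dy=-6->C; (4,5):dx=-6,dy=+8->D
  (4,6):dx=-3,dy=+4->D; (4,7):dx=-4,dy=-4->C; (5,6):dx=+3,dy=-4->D; (5,7):dx=+2,dy=-12->D
  (6,7):dx=-1,dy=-8->C
Step 2: C = 9, D = 12, total pairs = 21.
Step 3: tau = (C - D)/(n(n-1)/2) = (9 - 12)/21 = -0.142857.
Step 4: Exact two-sided p-value (enumerate n! = 5040 permutations of y under H0): p = 0.772619.
Step 5: alpha = 0.1. fail to reject H0.

tau_b = -0.1429 (C=9, D=12), p = 0.772619, fail to reject H0.


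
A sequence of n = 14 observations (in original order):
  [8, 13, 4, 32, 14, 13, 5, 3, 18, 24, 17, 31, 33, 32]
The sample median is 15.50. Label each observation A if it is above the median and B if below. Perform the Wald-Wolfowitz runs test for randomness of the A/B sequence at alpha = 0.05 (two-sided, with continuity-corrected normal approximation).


Step 1: Compute median = 15.50; label A = above, B = below.
Labels in order: BBBABBBBAAAAAA  (n_A = 7, n_B = 7)
Step 2: Count runs R = 4.
Step 3: Under H0 (random ordering), E[R] = 2*n_A*n_B/(n_A+n_B) + 1 = 2*7*7/14 + 1 = 8.0000.
        Var[R] = 2*n_A*n_B*(2*n_A*n_B - n_A - n_B) / ((n_A+n_B)^2 * (n_A+n_B-1)) = 8232/2548 = 3.2308.
        SD[R] = 1.7974.
Step 4: Continuity-corrected z = (R + 0.5 - E[R]) / SD[R] = (4 + 0.5 - 8.0000) / 1.7974 = -1.9472.
Step 5: Two-sided p-value via normal approximation = 2*(1 - Phi(|z|)) = 0.051508.
Step 6: alpha = 0.05. fail to reject H0.

R = 4, z = -1.9472, p = 0.051508, fail to reject H0.


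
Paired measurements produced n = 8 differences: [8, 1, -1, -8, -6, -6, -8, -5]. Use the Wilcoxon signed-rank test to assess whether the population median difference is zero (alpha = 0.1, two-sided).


Step 1: Drop any zero differences (none here) and take |d_i|.
|d| = [8, 1, 1, 8, 6, 6, 8, 5]
Step 2: Midrank |d_i| (ties get averaged ranks).
ranks: |8|->7, |1|->1.5, |1|->1.5, |8|->7, |6|->4.5, |6|->4.5, |8|->7, |5|->3
Step 3: Attach original signs; sum ranks with positive sign and with negative sign.
W+ = 7 + 1.5 = 8.5
W- = 1.5 + 7 + 4.5 + 4.5 + 7 + 3 = 27.5
(Check: W+ + W- = 36 should equal n(n+1)/2 = 36.)
Step 4: Test statistic W = min(W+, W-) = 8.5.
Step 5: Ties in |d|, so use the tie-corrected normal approximation.
        E[W] = n(n+1)/4 = 8*9/4 = 18.
        Tie groups: |d|=1 (t=2), |d|=6 (t=2), |d|=8 (t=3); sum(t^3 - t) = 36.
        Var[W] = n(n+1)(2n+1)/24 - sum(t^3-t)/48 = 1224/24 - 36/48 = 50.25.
        z = (W - E[W]) / sqrt(Var[W]) = (8.5 - 18) / 7.0887 = -1.3402.
        Two-sided p = 2*Phi(z) = 0.180194.
Step 6: alpha = 0.1. fail to reject H0.

W+ = 8.5, W- = 27.5, W = min = 8.5, p = 0.180194, fail to reject H0.


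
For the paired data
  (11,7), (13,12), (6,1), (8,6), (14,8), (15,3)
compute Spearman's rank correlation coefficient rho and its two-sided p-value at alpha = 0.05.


Step 1: Rank x and y separately (midranks; no ties here).
rank(x): 11->3, 13->4, 6->1, 8->2, 14->5, 15->6
rank(y): 7->4, 12->6, 1->1, 6->3, 8->5, 3->2
Step 2: d_i = R_x(i) - R_y(i); compute d_i^2.
  (3-4)^2=1, (4-6)^2=4, (1-1)^2=0, (2-3)^2=1, (5-5)^2=0, (6-2)^2=16
sum(d^2) = 22.
Step 3: rho = 1 - 6*22 / (6*(6^2 - 1)) = 1 - 132/210 = 0.371429.
Step 4: Under H0, t = rho * sqrt((n-2)/(1-rho^2)) = 0.8001 ~ t(4).
Step 5: Two-sided p-value from the t-distribution with 4 df = 0.468478.
Step 6: alpha = 0.05. fail to reject H0.

rho = 0.3714, p = 0.468478, fail to reject H0 at alpha = 0.05.


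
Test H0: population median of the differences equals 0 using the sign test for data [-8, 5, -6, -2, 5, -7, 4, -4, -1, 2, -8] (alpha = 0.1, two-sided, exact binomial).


Step 1: Discard zero differences. Original n = 11; n_eff = number of nonzero differences = 11.
Nonzero differences (with sign): -8, +5, -6, -2, +5, -7, +4, -4, -1, +2, -8
Step 2: Count signs: positive = 4, negative = 7.
Step 3: Under H0: P(positive) = 0.5, so the number of positives S ~ Bin(11, 0.5).
Step 4: Two-sided exact p-value = sum of Bin(11,0.5) probabilities at or below the observed probability = 0.548828.
Step 5: alpha = 0.1. fail to reject H0.

n_eff = 11, pos = 4, neg = 7, p = 0.548828, fail to reject H0.


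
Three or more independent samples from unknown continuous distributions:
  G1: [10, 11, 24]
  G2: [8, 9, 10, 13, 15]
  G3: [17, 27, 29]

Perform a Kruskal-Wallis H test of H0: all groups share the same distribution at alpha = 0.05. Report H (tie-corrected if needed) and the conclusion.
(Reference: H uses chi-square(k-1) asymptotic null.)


Step 1: Combine all N = 11 observations and assign midranks.
sorted (value, group, rank): (8,G2,1), (9,G2,2), (10,G1,3.5), (10,G2,3.5), (11,G1,5), (13,G2,6), (15,G2,7), (17,G3,8), (24,G1,9), (27,G3,10), (29,G3,11)
Step 2: Sum ranks within each group.
R_1 = 17.5 (n_1 = 3)
R_2 = 19.5 (n_2 = 5)
R_3 = 29 (n_3 = 3)
Step 3: H = 12/(N(N+1)) * sum(R_i^2/n_i) - 3(N+1)
     = 12/(11*12) * (17.5^2/3 + 19.5^2/5 + 29^2/3) - 3*12
     = 0.090909 * 458.467 - 36
     = 5.678788.
Step 4: Ties present; correction factor C = 1 - 6/(11^3 - 11) = 0.995455. Corrected H = 5.678788 / 0.995455 = 5.704718.
Step 5: Under H0, H ~ chi^2(2); p-value = 0.057708.
Step 6: alpha = 0.05. fail to reject H0.

H = 5.7047, df = 2, p = 0.057708, fail to reject H0.


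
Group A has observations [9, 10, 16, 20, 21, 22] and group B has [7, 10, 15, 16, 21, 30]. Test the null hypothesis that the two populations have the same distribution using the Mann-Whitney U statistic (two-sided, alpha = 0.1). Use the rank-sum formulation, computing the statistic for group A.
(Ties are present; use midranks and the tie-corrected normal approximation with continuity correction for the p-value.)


Step 1: Combine and sort all 12 observations; assign midranks.
sorted (value, group): (7,Y), (9,X), (10,X), (10,Y), (15,Y), (16,X), (16,Y), (20,X), (21,X), (21,Y), (22,X), (30,Y)
ranks: 7->1, 9->2, 10->3.5, 10->3.5, 15->5, 16->6.5, 16->6.5, 20->8, 21->9.5, 21->9.5, 22->11, 30->12
Step 2: Rank sum for X: R1 = 2 + 3.5 + 6.5 + 8 + 9.5 + 11 = 40.5.
Step 3: U_X = R1 - n1(n1+1)/2 = 40.5 - 6*7/2 = 40.5 - 21 = 19.5.
       U_Y = n1*n2 - U_X = 36 - 19.5 = 16.5.
Step 4: Ties are present, so use the tie-corrected normal approximation (with continuity correction) for the p-value.
Step 5: p-value = 0.872113; compare to alpha = 0.1. fail to reject H0.

U_X = 19.5, p = 0.872113, fail to reject H0 at alpha = 0.1.


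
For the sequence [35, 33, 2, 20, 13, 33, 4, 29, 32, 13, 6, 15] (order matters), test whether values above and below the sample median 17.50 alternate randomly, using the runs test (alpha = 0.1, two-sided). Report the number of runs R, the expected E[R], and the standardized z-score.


Step 1: Compute median = 17.50; label A = above, B = below.
Labels in order: AABABABAABBB  (n_A = 6, n_B = 6)
Step 2: Count runs R = 8.
Step 3: Under H0 (random ordering), E[R] = 2*n_A*n_B/(n_A+n_B) + 1 = 2*6*6/12 + 1 = 7.0000.
        Var[R] = 2*n_A*n_B*(2*n_A*n_B - n_A - n_B) / ((n_A+n_B)^2 * (n_A+n_B-1)) = 4320/1584 = 2.7273.
        SD[R] = 1.6514.
Step 4: Continuity-corrected z = (R - 0.5 - E[R]) / SD[R] = (8 - 0.5 - 7.0000) / 1.6514 = 0.3028.
Step 5: Two-sided p-value via normal approximation = 2*(1 - Phi(|z|)) = 0.762069.
Step 6: alpha = 0.1. fail to reject H0.

R = 8, z = 0.3028, p = 0.762069, fail to reject H0.


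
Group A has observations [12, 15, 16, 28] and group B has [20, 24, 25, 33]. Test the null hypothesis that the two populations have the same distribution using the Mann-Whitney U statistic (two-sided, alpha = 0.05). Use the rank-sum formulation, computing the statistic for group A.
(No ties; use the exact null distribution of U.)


Step 1: Combine and sort all 8 observations; assign midranks.
sorted (value, group): (12,X), (15,X), (16,X), (20,Y), (24,Y), (25,Y), (28,X), (33,Y)
ranks: 12->1, 15->2, 16->3, 20->4, 24->5, 25->6, 28->7, 33->8
Step 2: Rank sum for X: R1 = 1 + 2 + 3 + 7 = 13.
Step 3: U_X = R1 - n1(n1+1)/2 = 13 - 4*5/2 = 13 - 10 = 3.
       U_Y = n1*n2 - U_X = 16 - 3 = 13.
Step 4: No ties, so the exact null distribution of U (based on enumerating the C(8,4) = 70 equally likely rank assignments) gives the two-sided p-value.
Step 5: p-value = 0.200000; compare to alpha = 0.05. fail to reject H0.

U_X = 3, p = 0.200000, fail to reject H0 at alpha = 0.05.


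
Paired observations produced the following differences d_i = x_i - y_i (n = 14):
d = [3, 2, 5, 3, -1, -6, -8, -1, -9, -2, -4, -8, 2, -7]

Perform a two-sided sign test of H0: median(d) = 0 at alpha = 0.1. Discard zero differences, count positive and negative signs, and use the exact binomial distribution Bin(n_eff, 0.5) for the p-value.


Step 1: Discard zero differences. Original n = 14; n_eff = number of nonzero differences = 14.
Nonzero differences (with sign): +3, +2, +5, +3, -1, -6, -8, -1, -9, -2, -4, -8, +2, -7
Step 2: Count signs: positive = 5, negative = 9.
Step 3: Under H0: P(positive) = 0.5, so the number of positives S ~ Bin(14, 0.5).
Step 4: Two-sided exact p-value = sum of Bin(14,0.5) probabilities at or below the observed probability = 0.423950.
Step 5: alpha = 0.1. fail to reject H0.

n_eff = 14, pos = 5, neg = 9, p = 0.423950, fail to reject H0.


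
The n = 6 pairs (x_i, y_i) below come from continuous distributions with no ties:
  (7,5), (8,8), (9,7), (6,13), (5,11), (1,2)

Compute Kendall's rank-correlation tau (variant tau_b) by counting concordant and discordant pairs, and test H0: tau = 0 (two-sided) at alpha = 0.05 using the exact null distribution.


Step 1: Enumerate the 15 unordered pairs (i,j) with i<j and classify each by sign(x_j-x_i) * sign(y_j-y_i).
  (1,2):dx=+1,dy=+3->C; (1,3):dx=+2,dy=+2->C; (1,4):dx=-1,dy=+8->D; (1,5):dx=-2,dy=+6->D
  (1,6):dx=-6,dy=-3->C; (2,3):dx=+1,dy=-1->D; (2,4):dx=-2,dy=+5->D; (2,5):dx=-3,dy=+3->D
  (2,6):dx=-7,dy=-6->C; (3,4):dx=-3,dy=+6->D; (3,5):dx=-4,dy=+4->D; (3,6):dx=-8,dy=-5->C
  (4,5):dx=-1,dy=-2->C; (4,6):dx=-5,dy=-11->C; (5,6):dx=-4,dy=-9->C
Step 2: C = 8, D = 7, total pairs = 15.
Step 3: tau = (C - D)/(n(n-1)/2) = (8 - 7)/15 = 0.066667.
Step 4: Exact two-sided p-value (enumerate n! = 720 permutations of y under H0): p = 1.000000.
Step 5: alpha = 0.05. fail to reject H0.

tau_b = 0.0667 (C=8, D=7), p = 1.000000, fail to reject H0.


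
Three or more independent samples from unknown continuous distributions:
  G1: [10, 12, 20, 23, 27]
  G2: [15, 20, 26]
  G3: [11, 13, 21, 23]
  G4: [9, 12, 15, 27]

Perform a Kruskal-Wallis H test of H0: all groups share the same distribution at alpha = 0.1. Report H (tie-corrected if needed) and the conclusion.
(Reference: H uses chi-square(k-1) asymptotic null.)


Step 1: Combine all N = 16 observations and assign midranks.
sorted (value, group, rank): (9,G4,1), (10,G1,2), (11,G3,3), (12,G1,4.5), (12,G4,4.5), (13,G3,6), (15,G2,7.5), (15,G4,7.5), (20,G1,9.5), (20,G2,9.5), (21,G3,11), (23,G1,12.5), (23,G3,12.5), (26,G2,14), (27,G1,15.5), (27,G4,15.5)
Step 2: Sum ranks within each group.
R_1 = 44 (n_1 = 5)
R_2 = 31 (n_2 = 3)
R_3 = 32.5 (n_3 = 4)
R_4 = 28.5 (n_4 = 4)
Step 3: H = 12/(N(N+1)) * sum(R_i^2/n_i) - 3(N+1)
     = 12/(16*17) * (44^2/5 + 31^2/3 + 32.5^2/4 + 28.5^2/4) - 3*17
     = 0.044118 * 1174.66 - 51
     = 0.823162.
Step 4: Ties present; correction factor C = 1 - 30/(16^3 - 16) = 0.992647. Corrected H = 0.823162 / 0.992647 = 0.829259.
Step 5: Under H0, H ~ chi^2(3); p-value = 0.842457.
Step 6: alpha = 0.1. fail to reject H0.

H = 0.8293, df = 3, p = 0.842457, fail to reject H0.


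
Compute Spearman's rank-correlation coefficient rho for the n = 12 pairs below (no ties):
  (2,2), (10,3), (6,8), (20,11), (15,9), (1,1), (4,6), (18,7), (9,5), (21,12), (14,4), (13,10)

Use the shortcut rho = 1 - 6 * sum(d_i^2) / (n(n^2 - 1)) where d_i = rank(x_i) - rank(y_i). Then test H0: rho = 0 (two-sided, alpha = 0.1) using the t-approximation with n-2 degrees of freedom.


Step 1: Rank x and y separately (midranks; no ties here).
rank(x): 2->2, 10->6, 6->4, 20->11, 15->9, 1->1, 4->3, 18->10, 9->5, 21->12, 14->8, 13->7
rank(y): 2->2, 3->3, 8->8, 11->11, 9->9, 1->1, 6->6, 7->7, 5->5, 12->12, 4->4, 10->10
Step 2: d_i = R_x(i) - R_y(i); compute d_i^2.
  (2-2)^2=0, (6-3)^2=9, (4-8)^2=16, (11-11)^2=0, (9-9)^2=0, (1-1)^2=0, (3-6)^2=9, (10-7)^2=9, (5-5)^2=0, (12-12)^2=0, (8-4)^2=16, (7-10)^2=9
sum(d^2) = 68.
Step 3: rho = 1 - 6*68 / (12*(12^2 - 1)) = 1 - 408/1716 = 0.762238.
Step 4: Under H0, t = rho * sqrt((n-2)/(1-rho^2)) = 3.7238 ~ t(10).
Step 5: Two-sided p-value from the t-distribution with 10 df = 0.003950.
Step 6: alpha = 0.1. reject H0.

rho = 0.7622, p = 0.003950, reject H0 at alpha = 0.1.


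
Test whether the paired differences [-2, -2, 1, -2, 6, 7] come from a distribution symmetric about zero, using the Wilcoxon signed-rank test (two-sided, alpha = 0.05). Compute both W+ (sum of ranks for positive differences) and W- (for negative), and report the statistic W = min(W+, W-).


Step 1: Drop any zero differences (none here) and take |d_i|.
|d| = [2, 2, 1, 2, 6, 7]
Step 2: Midrank |d_i| (ties get averaged ranks).
ranks: |2|->3, |2|->3, |1|->1, |2|->3, |6|->5, |7|->6
Step 3: Attach original signs; sum ranks with positive sign and with negative sign.
W+ = 1 + 5 + 6 = 12
W- = 3 + 3 + 3 = 9
(Check: W+ + W- = 21 should equal n(n+1)/2 = 21.)
Step 4: Test statistic W = min(W+, W-) = 9.
Step 5: Ties in |d|, so use the tie-corrected normal approximation.
        E[W] = n(n+1)/4 = 6*7/4 = 10.5.
        Tie groups: |d|=2 (t=3); sum(t^3 - t) = 24.
        Var[W] = n(n+1)(2n+1)/24 - sum(t^3-t)/48 = 546/24 - 24/48 = 22.25.
        z = (W - E[W]) / sqrt(Var[W]) = (9 - 10.5) / 4.7170 = -0.3180.
        Two-sided p = 2*Phi(z) = 0.750485.
Step 6: alpha = 0.05. fail to reject H0.

W+ = 12, W- = 9, W = min = 9, p = 0.750485, fail to reject H0.


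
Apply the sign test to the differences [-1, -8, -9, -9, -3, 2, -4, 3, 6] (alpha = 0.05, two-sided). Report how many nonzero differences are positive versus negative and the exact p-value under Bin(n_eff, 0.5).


Step 1: Discard zero differences. Original n = 9; n_eff = number of nonzero differences = 9.
Nonzero differences (with sign): -1, -8, -9, -9, -3, +2, -4, +3, +6
Step 2: Count signs: positive = 3, negative = 6.
Step 3: Under H0: P(positive) = 0.5, so the number of positives S ~ Bin(9, 0.5).
Step 4: Two-sided exact p-value = sum of Bin(9,0.5) probabilities at or below the observed probability = 0.507812.
Step 5: alpha = 0.05. fail to reject H0.

n_eff = 9, pos = 3, neg = 6, p = 0.507812, fail to reject H0.


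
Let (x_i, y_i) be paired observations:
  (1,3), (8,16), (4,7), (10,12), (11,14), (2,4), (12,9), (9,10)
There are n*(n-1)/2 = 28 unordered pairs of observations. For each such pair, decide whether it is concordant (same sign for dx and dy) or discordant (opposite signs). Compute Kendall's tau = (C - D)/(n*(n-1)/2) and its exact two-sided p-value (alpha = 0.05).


Step 1: Enumerate the 28 unordered pairs (i,j) with i<j and classify each by sign(x_j-x_i) * sign(y_j-y_i).
  (1,2):dx=+7,dy=+13->C; (1,3):dx=+3,dy=+4->C; (1,4):dx=+9,dy=+9->C; (1,5):dx=+10,dy=+11->C
  (1,6):dx=+1,dy=+1->C; (1,7):dx=+11,dy=+6->C; (1,8):dx=+8,dy=+7->C; (2,3):dx=-4,dy=-9->C
  (2,4):dx=+2,dy=-4->D; (2,5):dx=+3,dy=-2->D; (2,6):dx=-6,dy=-12->C; (2,7):dx=+4,dy=-7->D
  (2,8):dx=+1,dy=-6->D; (3,4):dx=+6,dy=+5->C; (3,5):dx=+7,dy=+7->C; (3,6):dx=-2,dy=-3->C
  (3,7):dx=+8,dy=+2->C; (3,8):dx=+5,dy=+3->C; (4,5):dx=+1,dy=+2->C; (4,6):dx=-8,dy=-8->C
  (4,7):dx=+2,dy=-3->D; (4,8):dx=-1,dy=-2->C; (5,6):dx=-9,dy=-10->C; (5,7):dx=+1,dy=-5->D
  (5,8):dx=-2,dy=-4->C; (6,7):dx=+10,dy=+5->C; (6,8):dx=+7,dy=+6->C; (7,8):dx=-3,dy=+1->D
Step 2: C = 21, D = 7, total pairs = 28.
Step 3: tau = (C - D)/(n(n-1)/2) = (21 - 7)/28 = 0.500000.
Step 4: Exact two-sided p-value (enumerate n! = 40320 permutations of y under H0): p = 0.108681.
Step 5: alpha = 0.05. fail to reject H0.

tau_b = 0.5000 (C=21, D=7), p = 0.108681, fail to reject H0.


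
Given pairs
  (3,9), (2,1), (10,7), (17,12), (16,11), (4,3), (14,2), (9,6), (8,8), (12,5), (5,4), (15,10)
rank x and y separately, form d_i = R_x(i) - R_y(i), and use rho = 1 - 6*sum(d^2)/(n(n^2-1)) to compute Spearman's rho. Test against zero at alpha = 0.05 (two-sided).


Step 1: Rank x and y separately (midranks; no ties here).
rank(x): 3->2, 2->1, 10->7, 17->12, 16->11, 4->3, 14->9, 9->6, 8->5, 12->8, 5->4, 15->10
rank(y): 9->9, 1->1, 7->7, 12->12, 11->11, 3->3, 2->2, 6->6, 8->8, 5->5, 4->4, 10->10
Step 2: d_i = R_x(i) - R_y(i); compute d_i^2.
  (2-9)^2=49, (1-1)^2=0, (7-7)^2=0, (12-12)^2=0, (11-11)^2=0, (3-3)^2=0, (9-2)^2=49, (6-6)^2=0, (5-8)^2=9, (8-5)^2=9, (4-4)^2=0, (10-10)^2=0
sum(d^2) = 116.
Step 3: rho = 1 - 6*116 / (12*(12^2 - 1)) = 1 - 696/1716 = 0.594406.
Step 4: Under H0, t = rho * sqrt((n-2)/(1-rho^2)) = 2.3374 ~ t(10).
Step 5: Two-sided p-value from the t-distribution with 10 df = 0.041521.
Step 6: alpha = 0.05. reject H0.

rho = 0.5944, p = 0.041521, reject H0 at alpha = 0.05.


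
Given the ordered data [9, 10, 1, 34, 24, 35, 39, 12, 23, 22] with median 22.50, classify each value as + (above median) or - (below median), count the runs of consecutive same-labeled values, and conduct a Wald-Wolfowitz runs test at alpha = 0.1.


Step 1: Compute median = 22.50; label A = above, B = below.
Labels in order: BBBAAAABAB  (n_A = 5, n_B = 5)
Step 2: Count runs R = 5.
Step 3: Under H0 (random ordering), E[R] = 2*n_A*n_B/(n_A+n_B) + 1 = 2*5*5/10 + 1 = 6.0000.
        Var[R] = 2*n_A*n_B*(2*n_A*n_B - n_A - n_B) / ((n_A+n_B)^2 * (n_A+n_B-1)) = 2000/900 = 2.2222.
        SD[R] = 1.4907.
Step 4: Continuity-corrected z = (R + 0.5 - E[R]) / SD[R] = (5 + 0.5 - 6.0000) / 1.4907 = -0.3354.
Step 5: Two-sided p-value via normal approximation = 2*(1 - Phi(|z|)) = 0.737316.
Step 6: alpha = 0.1. fail to reject H0.

R = 5, z = -0.3354, p = 0.737316, fail to reject H0.


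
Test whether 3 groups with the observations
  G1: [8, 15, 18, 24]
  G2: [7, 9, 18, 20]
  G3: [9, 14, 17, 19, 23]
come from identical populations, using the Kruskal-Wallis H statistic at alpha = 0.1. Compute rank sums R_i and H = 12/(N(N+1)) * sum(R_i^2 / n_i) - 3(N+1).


Step 1: Combine all N = 13 observations and assign midranks.
sorted (value, group, rank): (7,G2,1), (8,G1,2), (9,G2,3.5), (9,G3,3.5), (14,G3,5), (15,G1,6), (17,G3,7), (18,G1,8.5), (18,G2,8.5), (19,G3,10), (20,G2,11), (23,G3,12), (24,G1,13)
Step 2: Sum ranks within each group.
R_1 = 29.5 (n_1 = 4)
R_2 = 24 (n_2 = 4)
R_3 = 37.5 (n_3 = 5)
Step 3: H = 12/(N(N+1)) * sum(R_i^2/n_i) - 3(N+1)
     = 12/(13*14) * (29.5^2/4 + 24^2/4 + 37.5^2/5) - 3*14
     = 0.065934 * 642.812 - 42
     = 0.383242.
Step 4: Ties present; correction factor C = 1 - 12/(13^3 - 13) = 0.994505. Corrected H = 0.383242 / 0.994505 = 0.385359.
Step 5: Under H0, H ~ chi^2(2); p-value = 0.824746.
Step 6: alpha = 0.1. fail to reject H0.

H = 0.3854, df = 2, p = 0.824746, fail to reject H0.


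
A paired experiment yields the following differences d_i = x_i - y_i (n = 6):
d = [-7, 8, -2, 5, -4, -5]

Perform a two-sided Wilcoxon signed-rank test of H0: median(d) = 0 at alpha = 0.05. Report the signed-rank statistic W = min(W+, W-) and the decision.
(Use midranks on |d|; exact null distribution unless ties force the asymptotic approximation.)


Step 1: Drop any zero differences (none here) and take |d_i|.
|d| = [7, 8, 2, 5, 4, 5]
Step 2: Midrank |d_i| (ties get averaged ranks).
ranks: |7|->5, |8|->6, |2|->1, |5|->3.5, |4|->2, |5|->3.5
Step 3: Attach original signs; sum ranks with positive sign and with negative sign.
W+ = 6 + 3.5 = 9.5
W- = 5 + 1 + 2 + 3.5 = 11.5
(Check: W+ + W- = 21 should equal n(n+1)/2 = 21.)
Step 4: Test statistic W = min(W+, W-) = 9.5.
Step 5: Ties in |d|, so use the tie-corrected normal approximation.
        E[W] = n(n+1)/4 = 6*7/4 = 10.5.
        Tie groups: |d|=5 (t=2); sum(t^3 - t) = 6.
        Var[W] = n(n+1)(2n+1)/24 - sum(t^3-t)/48 = 546/24 - 6/48 = 22.625.
        z = (W - E[W]) / sqrt(Var[W]) = (9.5 - 10.5) / 4.7566 = -0.2102.
        Two-sided p = 2*Phi(z) = 0.833484.
Step 6: alpha = 0.05. fail to reject H0.

W+ = 9.5, W- = 11.5, W = min = 9.5, p = 0.833484, fail to reject H0.


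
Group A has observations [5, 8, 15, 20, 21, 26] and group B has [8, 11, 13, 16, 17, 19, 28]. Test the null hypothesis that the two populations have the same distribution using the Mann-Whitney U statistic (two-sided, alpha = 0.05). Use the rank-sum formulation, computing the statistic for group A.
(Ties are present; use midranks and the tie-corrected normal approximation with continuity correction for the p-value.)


Step 1: Combine and sort all 13 observations; assign midranks.
sorted (value, group): (5,X), (8,X), (8,Y), (11,Y), (13,Y), (15,X), (16,Y), (17,Y), (19,Y), (20,X), (21,X), (26,X), (28,Y)
ranks: 5->1, 8->2.5, 8->2.5, 11->4, 13->5, 15->6, 16->7, 17->8, 19->9, 20->10, 21->11, 26->12, 28->13
Step 2: Rank sum for X: R1 = 1 + 2.5 + 6 + 10 + 11 + 12 = 42.5.
Step 3: U_X = R1 - n1(n1+1)/2 = 42.5 - 6*7/2 = 42.5 - 21 = 21.5.
       U_Y = n1*n2 - U_X = 42 - 21.5 = 20.5.
Step 4: Ties are present, so use the tie-corrected normal approximation (with continuity correction) for the p-value.
Step 5: p-value = 1.000000; compare to alpha = 0.05. fail to reject H0.

U_X = 21.5, p = 1.000000, fail to reject H0 at alpha = 0.05.


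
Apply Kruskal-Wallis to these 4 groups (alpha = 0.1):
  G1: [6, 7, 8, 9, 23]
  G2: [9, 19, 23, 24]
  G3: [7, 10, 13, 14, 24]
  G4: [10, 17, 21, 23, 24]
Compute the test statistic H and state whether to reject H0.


Step 1: Combine all N = 19 observations and assign midranks.
sorted (value, group, rank): (6,G1,1), (7,G1,2.5), (7,G3,2.5), (8,G1,4), (9,G1,5.5), (9,G2,5.5), (10,G3,7.5), (10,G4,7.5), (13,G3,9), (14,G3,10), (17,G4,11), (19,G2,12), (21,G4,13), (23,G1,15), (23,G2,15), (23,G4,15), (24,G2,18), (24,G3,18), (24,G4,18)
Step 2: Sum ranks within each group.
R_1 = 28 (n_1 = 5)
R_2 = 50.5 (n_2 = 4)
R_3 = 47 (n_3 = 5)
R_4 = 64.5 (n_4 = 5)
Step 3: H = 12/(N(N+1)) * sum(R_i^2/n_i) - 3(N+1)
     = 12/(19*20) * (28^2/5 + 50.5^2/4 + 47^2/5 + 64.5^2/5) - 3*20
     = 0.031579 * 2068.21 - 60
     = 5.311974.
Step 4: Ties present; correction factor C = 1 - 66/(19^3 - 19) = 0.990351. Corrected H = 5.311974 / 0.990351 = 5.363729.
Step 5: Under H0, H ~ chi^2(3); p-value = 0.147020.
Step 6: alpha = 0.1. fail to reject H0.

H = 5.3637, df = 3, p = 0.147020, fail to reject H0.


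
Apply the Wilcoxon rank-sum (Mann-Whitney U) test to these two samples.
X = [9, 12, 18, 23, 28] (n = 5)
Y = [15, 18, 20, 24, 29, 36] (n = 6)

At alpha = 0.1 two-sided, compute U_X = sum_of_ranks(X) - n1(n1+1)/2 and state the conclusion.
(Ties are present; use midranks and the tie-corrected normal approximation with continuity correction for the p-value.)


Step 1: Combine and sort all 11 observations; assign midranks.
sorted (value, group): (9,X), (12,X), (15,Y), (18,X), (18,Y), (20,Y), (23,X), (24,Y), (28,X), (29,Y), (36,Y)
ranks: 9->1, 12->2, 15->3, 18->4.5, 18->4.5, 20->6, 23->7, 24->8, 28->9, 29->10, 36->11
Step 2: Rank sum for X: R1 = 1 + 2 + 4.5 + 7 + 9 = 23.5.
Step 3: U_X = R1 - n1(n1+1)/2 = 23.5 - 5*6/2 = 23.5 - 15 = 8.5.
       U_Y = n1*n2 - U_X = 30 - 8.5 = 21.5.
Step 4: Ties are present, so use the tie-corrected normal approximation (with continuity correction) for the p-value.
Step 5: p-value = 0.272229; compare to alpha = 0.1. fail to reject H0.

U_X = 8.5, p = 0.272229, fail to reject H0 at alpha = 0.1.


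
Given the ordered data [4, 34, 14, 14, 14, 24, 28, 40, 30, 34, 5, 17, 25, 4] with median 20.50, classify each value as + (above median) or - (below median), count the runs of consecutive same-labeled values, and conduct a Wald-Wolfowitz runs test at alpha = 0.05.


Step 1: Compute median = 20.50; label A = above, B = below.
Labels in order: BABBBAAAAABBAB  (n_A = 7, n_B = 7)
Step 2: Count runs R = 7.
Step 3: Under H0 (random ordering), E[R] = 2*n_A*n_B/(n_A+n_B) + 1 = 2*7*7/14 + 1 = 8.0000.
        Var[R] = 2*n_A*n_B*(2*n_A*n_B - n_A - n_B) / ((n_A+n_B)^2 * (n_A+n_B-1)) = 8232/2548 = 3.2308.
        SD[R] = 1.7974.
Step 4: Continuity-corrected z = (R + 0.5 - E[R]) / SD[R] = (7 + 0.5 - 8.0000) / 1.7974 = -0.2782.
Step 5: Two-sided p-value via normal approximation = 2*(1 - Phi(|z|)) = 0.780879.
Step 6: alpha = 0.05. fail to reject H0.

R = 7, z = -0.2782, p = 0.780879, fail to reject H0.
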